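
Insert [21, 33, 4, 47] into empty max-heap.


Insert 21: [21]
Insert 33: [33, 21]
Insert 4: [33, 21, 4]
Insert 47: [47, 33, 4, 21]

Final heap: [47, 33, 4, 21]


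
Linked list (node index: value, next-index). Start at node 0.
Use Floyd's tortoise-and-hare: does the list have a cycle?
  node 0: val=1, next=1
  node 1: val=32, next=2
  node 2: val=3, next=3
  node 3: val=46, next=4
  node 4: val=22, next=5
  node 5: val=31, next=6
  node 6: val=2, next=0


Floyd's tortoise (slow, +1) and hare (fast, +2):
  init: slow=0, fast=0
  step 1: slow=1, fast=2
  step 2: slow=2, fast=4
  step 3: slow=3, fast=6
  step 4: slow=4, fast=1
  step 5: slow=5, fast=3
  step 6: slow=6, fast=5
  step 7: slow=0, fast=0
  slow == fast at node 0: cycle detected

Cycle: yes


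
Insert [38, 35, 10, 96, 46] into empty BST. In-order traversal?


Insert 38: root
Insert 35: L from 38
Insert 10: L from 38 -> L from 35
Insert 96: R from 38
Insert 46: R from 38 -> L from 96

In-order: [10, 35, 38, 46, 96]


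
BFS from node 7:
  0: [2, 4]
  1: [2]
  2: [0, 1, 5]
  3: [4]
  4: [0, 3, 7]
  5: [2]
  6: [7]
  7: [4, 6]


Visit 7, enqueue [4, 6]
Visit 4, enqueue [0, 3]
Visit 6, enqueue []
Visit 0, enqueue [2]
Visit 3, enqueue []
Visit 2, enqueue [1, 5]
Visit 1, enqueue []
Visit 5, enqueue []

BFS order: [7, 4, 6, 0, 3, 2, 1, 5]


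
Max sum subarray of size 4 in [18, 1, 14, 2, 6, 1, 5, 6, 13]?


[0:4]: 35
[1:5]: 23
[2:6]: 23
[3:7]: 14
[4:8]: 18
[5:9]: 25

Max: 35 at [0:4]


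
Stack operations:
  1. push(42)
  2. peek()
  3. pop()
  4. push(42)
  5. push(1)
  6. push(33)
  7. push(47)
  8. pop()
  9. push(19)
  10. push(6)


push(42) -> [42]
peek()->42
pop()->42, []
push(42) -> [42]
push(1) -> [42, 1]
push(33) -> [42, 1, 33]
push(47) -> [42, 1, 33, 47]
pop()->47, [42, 1, 33]
push(19) -> [42, 1, 33, 19]
push(6) -> [42, 1, 33, 19, 6]

Final stack: [42, 1, 33, 19, 6]


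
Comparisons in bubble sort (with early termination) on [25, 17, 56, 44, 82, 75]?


Algorithm: bubble sort (with early termination)
Input: [25, 17, 56, 44, 82, 75]
Sorted: [17, 25, 44, 56, 75, 82]

9


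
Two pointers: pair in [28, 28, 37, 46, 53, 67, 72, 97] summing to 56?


lo=0(28)+hi=7(97)=125
lo=0(28)+hi=6(72)=100
lo=0(28)+hi=5(67)=95
lo=0(28)+hi=4(53)=81
lo=0(28)+hi=3(46)=74
lo=0(28)+hi=2(37)=65
lo=0(28)+hi=1(28)=56

Yes: 28+28=56


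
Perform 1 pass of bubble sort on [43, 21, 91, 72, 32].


Initial: [43, 21, 91, 72, 32]
Pass 1: [21, 43, 72, 32, 91] (3 swaps)

After 1 pass: [21, 43, 72, 32, 91]


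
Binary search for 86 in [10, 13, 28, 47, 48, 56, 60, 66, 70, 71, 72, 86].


Step 1: lo=0, hi=11, mid=5, val=56
Step 2: lo=6, hi=11, mid=8, val=70
Step 3: lo=9, hi=11, mid=10, val=72
Step 4: lo=11, hi=11, mid=11, val=86

Found at index 11


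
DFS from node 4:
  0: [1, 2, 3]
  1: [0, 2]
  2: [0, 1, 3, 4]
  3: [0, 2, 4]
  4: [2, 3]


Visit 4, push [3, 2]
Visit 2, push [3, 1, 0]
Visit 0, push [3, 1]
Visit 1, push []
Visit 3, push []

DFS order: [4, 2, 0, 1, 3]


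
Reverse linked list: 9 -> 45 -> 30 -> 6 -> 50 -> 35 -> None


Step 1: curr=9, set curr.next=prev(None) | reversed so far: 9
Step 2: curr=45, set curr.next=prev(9) | reversed so far: 45 -> 9
Step 3: curr=30, set curr.next=prev(45) | reversed so far: 30 -> 45 -> 9
Step 4: curr=6, set curr.next=prev(30) | reversed so far: 6 -> 30 -> 45 -> 9
Step 5: curr=50, set curr.next=prev(6) | reversed so far: 50 -> 6 -> 30 -> 45 -> 9
Step 6: curr=35, set curr.next=prev(50) | reversed so far: 35 -> 50 -> 6 -> 30 -> 45 -> 9

35 -> 50 -> 6 -> 30 -> 45 -> 9 -> None


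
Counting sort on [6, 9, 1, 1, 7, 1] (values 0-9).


Input: [6, 9, 1, 1, 7, 1]
Counts: [0, 3, 0, 0, 0, 0, 1, 1, 0, 1]

Sorted: [1, 1, 1, 6, 7, 9]


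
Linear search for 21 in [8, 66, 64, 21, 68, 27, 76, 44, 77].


i=0: 8!=21
i=1: 66!=21
i=2: 64!=21
i=3: 21==21 found!

Found at 3, 4 comps


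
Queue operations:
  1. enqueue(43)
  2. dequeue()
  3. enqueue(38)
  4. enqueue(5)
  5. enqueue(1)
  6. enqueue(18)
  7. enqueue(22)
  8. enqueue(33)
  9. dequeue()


enqueue(43) -> [43]
dequeue()->43, []
enqueue(38) -> [38]
enqueue(5) -> [38, 5]
enqueue(1) -> [38, 5, 1]
enqueue(18) -> [38, 5, 1, 18]
enqueue(22) -> [38, 5, 1, 18, 22]
enqueue(33) -> [38, 5, 1, 18, 22, 33]
dequeue()->38, [5, 1, 18, 22, 33]

Final queue: [5, 1, 18, 22, 33]


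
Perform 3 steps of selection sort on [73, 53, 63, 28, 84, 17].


Initial: [73, 53, 63, 28, 84, 17]
Step 1: min=17 at 5
  Swap: [17, 53, 63, 28, 84, 73]
Step 2: min=28 at 3
  Swap: [17, 28, 63, 53, 84, 73]
Step 3: min=53 at 3
  Swap: [17, 28, 53, 63, 84, 73]

After 3 steps: [17, 28, 53, 63, 84, 73]


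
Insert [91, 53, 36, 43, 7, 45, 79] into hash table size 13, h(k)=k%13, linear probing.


Insert 91: h=0 -> slot 0
Insert 53: h=1 -> slot 1
Insert 36: h=10 -> slot 10
Insert 43: h=4 -> slot 4
Insert 7: h=7 -> slot 7
Insert 45: h=6 -> slot 6
Insert 79: h=1, 1 probes -> slot 2

Table: [91, 53, 79, None, 43, None, 45, 7, None, None, 36, None, None]


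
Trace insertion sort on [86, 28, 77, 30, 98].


Initial: [86, 28, 77, 30, 98]
Insert 28: [28, 86, 77, 30, 98]
Insert 77: [28, 77, 86, 30, 98]
Insert 30: [28, 30, 77, 86, 98]
Insert 98: [28, 30, 77, 86, 98]

Sorted: [28, 30, 77, 86, 98]


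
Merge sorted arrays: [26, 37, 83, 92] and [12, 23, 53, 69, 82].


Take 12 from B
Take 23 from B
Take 26 from A
Take 37 from A
Take 53 from B
Take 69 from B
Take 82 from B

Merged: [12, 23, 26, 37, 53, 69, 82, 83, 92]


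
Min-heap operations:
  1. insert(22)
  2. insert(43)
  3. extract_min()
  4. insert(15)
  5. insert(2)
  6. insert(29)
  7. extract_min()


insert(22) -> [22]
insert(43) -> [22, 43]
extract_min()->22, [43]
insert(15) -> [15, 43]
insert(2) -> [2, 43, 15]
insert(29) -> [2, 29, 15, 43]
extract_min()->2, [15, 29, 43]

Final heap: [15, 29, 43]


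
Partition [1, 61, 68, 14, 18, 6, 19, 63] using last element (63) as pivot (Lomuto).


Pivot: 63
  1 <= 63: advance i (no swap)
  61 <= 63: advance i (no swap)
  14 <= 63: swap -> [1, 61, 14, 68, 18, 6, 19, 63]
  18 <= 63: swap -> [1, 61, 14, 18, 68, 6, 19, 63]
  6 <= 63: swap -> [1, 61, 14, 18, 6, 68, 19, 63]
  19 <= 63: swap -> [1, 61, 14, 18, 6, 19, 68, 63]
Place pivot at 6: [1, 61, 14, 18, 6, 19, 63, 68]

Partitioned: [1, 61, 14, 18, 6, 19, 63, 68]


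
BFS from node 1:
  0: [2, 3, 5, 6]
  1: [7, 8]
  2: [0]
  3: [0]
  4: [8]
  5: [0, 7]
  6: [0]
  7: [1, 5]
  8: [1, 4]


Visit 1, enqueue [7, 8]
Visit 7, enqueue [5]
Visit 8, enqueue [4]
Visit 5, enqueue [0]
Visit 4, enqueue []
Visit 0, enqueue [2, 3, 6]
Visit 2, enqueue []
Visit 3, enqueue []
Visit 6, enqueue []

BFS order: [1, 7, 8, 5, 4, 0, 2, 3, 6]


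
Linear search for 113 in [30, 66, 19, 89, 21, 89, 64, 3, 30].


i=0: 30!=113
i=1: 66!=113
i=2: 19!=113
i=3: 89!=113
i=4: 21!=113
i=5: 89!=113
i=6: 64!=113
i=7: 3!=113
i=8: 30!=113

Not found, 9 comps


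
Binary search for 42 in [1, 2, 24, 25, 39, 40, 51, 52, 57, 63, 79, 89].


Step 1: lo=0, hi=11, mid=5, val=40
Step 2: lo=6, hi=11, mid=8, val=57
Step 3: lo=6, hi=7, mid=6, val=51

Not found


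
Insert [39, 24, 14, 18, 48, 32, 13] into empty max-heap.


Insert 39: [39]
Insert 24: [39, 24]
Insert 14: [39, 24, 14]
Insert 18: [39, 24, 14, 18]
Insert 48: [48, 39, 14, 18, 24]
Insert 32: [48, 39, 32, 18, 24, 14]
Insert 13: [48, 39, 32, 18, 24, 14, 13]

Final heap: [48, 39, 32, 18, 24, 14, 13]


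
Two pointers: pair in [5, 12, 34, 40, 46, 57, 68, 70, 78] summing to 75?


lo=0(5)+hi=8(78)=83
lo=0(5)+hi=7(70)=75

Yes: 5+70=75


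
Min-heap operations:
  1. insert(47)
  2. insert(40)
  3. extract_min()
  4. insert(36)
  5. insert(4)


insert(47) -> [47]
insert(40) -> [40, 47]
extract_min()->40, [47]
insert(36) -> [36, 47]
insert(4) -> [4, 47, 36]

Final heap: [4, 47, 36]


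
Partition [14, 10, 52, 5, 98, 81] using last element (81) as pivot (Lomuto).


Pivot: 81
  14 <= 81: advance i (no swap)
  10 <= 81: advance i (no swap)
  52 <= 81: advance i (no swap)
  5 <= 81: advance i (no swap)
Place pivot at 4: [14, 10, 52, 5, 81, 98]

Partitioned: [14, 10, 52, 5, 81, 98]


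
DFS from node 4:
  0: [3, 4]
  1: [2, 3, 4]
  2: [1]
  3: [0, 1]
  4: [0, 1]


Visit 4, push [1, 0]
Visit 0, push [3]
Visit 3, push [1]
Visit 1, push [2]
Visit 2, push []

DFS order: [4, 0, 3, 1, 2]


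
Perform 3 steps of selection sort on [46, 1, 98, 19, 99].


Initial: [46, 1, 98, 19, 99]
Step 1: min=1 at 1
  Swap: [1, 46, 98, 19, 99]
Step 2: min=19 at 3
  Swap: [1, 19, 98, 46, 99]
Step 3: min=46 at 3
  Swap: [1, 19, 46, 98, 99]

After 3 steps: [1, 19, 46, 98, 99]


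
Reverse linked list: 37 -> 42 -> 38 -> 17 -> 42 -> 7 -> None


Step 1: curr=37, set curr.next=prev(None) | reversed so far: 37
Step 2: curr=42, set curr.next=prev(37) | reversed so far: 42 -> 37
Step 3: curr=38, set curr.next=prev(42) | reversed so far: 38 -> 42 -> 37
Step 4: curr=17, set curr.next=prev(38) | reversed so far: 17 -> 38 -> 42 -> 37
Step 5: curr=42, set curr.next=prev(17) | reversed so far: 42 -> 17 -> 38 -> 42 -> 37
Step 6: curr=7, set curr.next=prev(42) | reversed so far: 7 -> 42 -> 17 -> 38 -> 42 -> 37

7 -> 42 -> 17 -> 38 -> 42 -> 37 -> None


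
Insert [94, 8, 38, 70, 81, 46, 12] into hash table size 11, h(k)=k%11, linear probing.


Insert 94: h=6 -> slot 6
Insert 8: h=8 -> slot 8
Insert 38: h=5 -> slot 5
Insert 70: h=4 -> slot 4
Insert 81: h=4, 3 probes -> slot 7
Insert 46: h=2 -> slot 2
Insert 12: h=1 -> slot 1

Table: [None, 12, 46, None, 70, 38, 94, 81, 8, None, None]


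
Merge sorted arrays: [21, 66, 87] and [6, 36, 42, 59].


Take 6 from B
Take 21 from A
Take 36 from B
Take 42 from B
Take 59 from B

Merged: [6, 21, 36, 42, 59, 66, 87]


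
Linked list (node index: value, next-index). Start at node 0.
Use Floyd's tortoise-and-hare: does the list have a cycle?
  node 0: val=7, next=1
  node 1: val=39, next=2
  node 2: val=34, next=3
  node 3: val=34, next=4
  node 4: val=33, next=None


Floyd's tortoise (slow, +1) and hare (fast, +2):
  init: slow=0, fast=0
  step 1: slow=1, fast=2
  step 2: slow=2, fast=4
  step 3: fast -> None, no cycle

Cycle: no


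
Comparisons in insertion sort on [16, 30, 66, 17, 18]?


Algorithm: insertion sort
Input: [16, 30, 66, 17, 18]
Sorted: [16, 17, 18, 30, 66]

8


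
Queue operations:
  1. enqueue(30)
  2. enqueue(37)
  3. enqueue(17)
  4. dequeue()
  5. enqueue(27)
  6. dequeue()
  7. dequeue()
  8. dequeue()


enqueue(30) -> [30]
enqueue(37) -> [30, 37]
enqueue(17) -> [30, 37, 17]
dequeue()->30, [37, 17]
enqueue(27) -> [37, 17, 27]
dequeue()->37, [17, 27]
dequeue()->17, [27]
dequeue()->27, []

Final queue: []


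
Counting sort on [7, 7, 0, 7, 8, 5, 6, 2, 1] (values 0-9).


Input: [7, 7, 0, 7, 8, 5, 6, 2, 1]
Counts: [1, 1, 1, 0, 0, 1, 1, 3, 1, 0]

Sorted: [0, 1, 2, 5, 6, 7, 7, 7, 8]


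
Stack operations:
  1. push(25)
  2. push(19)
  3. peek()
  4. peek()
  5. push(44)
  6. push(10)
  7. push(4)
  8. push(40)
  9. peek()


push(25) -> [25]
push(19) -> [25, 19]
peek()->19
peek()->19
push(44) -> [25, 19, 44]
push(10) -> [25, 19, 44, 10]
push(4) -> [25, 19, 44, 10, 4]
push(40) -> [25, 19, 44, 10, 4, 40]
peek()->40

Final stack: [25, 19, 44, 10, 4, 40]


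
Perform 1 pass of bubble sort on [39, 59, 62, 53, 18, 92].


Initial: [39, 59, 62, 53, 18, 92]
Pass 1: [39, 59, 53, 18, 62, 92] (2 swaps)

After 1 pass: [39, 59, 53, 18, 62, 92]


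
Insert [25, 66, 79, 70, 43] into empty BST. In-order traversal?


Insert 25: root
Insert 66: R from 25
Insert 79: R from 25 -> R from 66
Insert 70: R from 25 -> R from 66 -> L from 79
Insert 43: R from 25 -> L from 66

In-order: [25, 43, 66, 70, 79]


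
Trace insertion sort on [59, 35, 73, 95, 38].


Initial: [59, 35, 73, 95, 38]
Insert 35: [35, 59, 73, 95, 38]
Insert 73: [35, 59, 73, 95, 38]
Insert 95: [35, 59, 73, 95, 38]
Insert 38: [35, 38, 59, 73, 95]

Sorted: [35, 38, 59, 73, 95]


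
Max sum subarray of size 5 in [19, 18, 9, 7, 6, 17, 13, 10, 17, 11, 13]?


[0:5]: 59
[1:6]: 57
[2:7]: 52
[3:8]: 53
[4:9]: 63
[5:10]: 68
[6:11]: 64

Max: 68 at [5:10]


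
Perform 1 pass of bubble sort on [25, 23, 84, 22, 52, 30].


Initial: [25, 23, 84, 22, 52, 30]
Pass 1: [23, 25, 22, 52, 30, 84] (4 swaps)

After 1 pass: [23, 25, 22, 52, 30, 84]


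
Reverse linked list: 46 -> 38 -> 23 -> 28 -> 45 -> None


Step 1: curr=46, set curr.next=prev(None) | reversed so far: 46
Step 2: curr=38, set curr.next=prev(46) | reversed so far: 38 -> 46
Step 3: curr=23, set curr.next=prev(38) | reversed so far: 23 -> 38 -> 46
Step 4: curr=28, set curr.next=prev(23) | reversed so far: 28 -> 23 -> 38 -> 46
Step 5: curr=45, set curr.next=prev(28) | reversed so far: 45 -> 28 -> 23 -> 38 -> 46

45 -> 28 -> 23 -> 38 -> 46 -> None


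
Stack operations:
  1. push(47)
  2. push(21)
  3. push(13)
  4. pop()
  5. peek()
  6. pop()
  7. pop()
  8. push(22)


push(47) -> [47]
push(21) -> [47, 21]
push(13) -> [47, 21, 13]
pop()->13, [47, 21]
peek()->21
pop()->21, [47]
pop()->47, []
push(22) -> [22]

Final stack: [22]


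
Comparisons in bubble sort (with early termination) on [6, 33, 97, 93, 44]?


Algorithm: bubble sort (with early termination)
Input: [6, 33, 97, 93, 44]
Sorted: [6, 33, 44, 93, 97]

9


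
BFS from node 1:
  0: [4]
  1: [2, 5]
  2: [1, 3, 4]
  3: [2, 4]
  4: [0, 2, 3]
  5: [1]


Visit 1, enqueue [2, 5]
Visit 2, enqueue [3, 4]
Visit 5, enqueue []
Visit 3, enqueue []
Visit 4, enqueue [0]
Visit 0, enqueue []

BFS order: [1, 2, 5, 3, 4, 0]


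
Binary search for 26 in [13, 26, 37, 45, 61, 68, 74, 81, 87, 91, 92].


Step 1: lo=0, hi=10, mid=5, val=68
Step 2: lo=0, hi=4, mid=2, val=37
Step 3: lo=0, hi=1, mid=0, val=13
Step 4: lo=1, hi=1, mid=1, val=26

Found at index 1


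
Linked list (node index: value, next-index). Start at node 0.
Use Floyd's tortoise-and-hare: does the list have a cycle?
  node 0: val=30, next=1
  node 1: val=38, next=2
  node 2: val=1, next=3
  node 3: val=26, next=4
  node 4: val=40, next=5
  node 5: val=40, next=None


Floyd's tortoise (slow, +1) and hare (fast, +2):
  init: slow=0, fast=0
  step 1: slow=1, fast=2
  step 2: slow=2, fast=4
  step 3: fast 4->5->None, no cycle

Cycle: no


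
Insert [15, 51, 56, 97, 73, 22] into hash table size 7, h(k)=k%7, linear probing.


Insert 15: h=1 -> slot 1
Insert 51: h=2 -> slot 2
Insert 56: h=0 -> slot 0
Insert 97: h=6 -> slot 6
Insert 73: h=3 -> slot 3
Insert 22: h=1, 3 probes -> slot 4

Table: [56, 15, 51, 73, 22, None, 97]


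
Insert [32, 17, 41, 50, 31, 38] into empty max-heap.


Insert 32: [32]
Insert 17: [32, 17]
Insert 41: [41, 17, 32]
Insert 50: [50, 41, 32, 17]
Insert 31: [50, 41, 32, 17, 31]
Insert 38: [50, 41, 38, 17, 31, 32]

Final heap: [50, 41, 38, 17, 31, 32]


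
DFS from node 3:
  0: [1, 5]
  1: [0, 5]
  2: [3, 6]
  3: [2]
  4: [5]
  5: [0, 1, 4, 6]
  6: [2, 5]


Visit 3, push [2]
Visit 2, push [6]
Visit 6, push [5]
Visit 5, push [4, 1, 0]
Visit 0, push [1]
Visit 1, push []
Visit 4, push []

DFS order: [3, 2, 6, 5, 0, 1, 4]


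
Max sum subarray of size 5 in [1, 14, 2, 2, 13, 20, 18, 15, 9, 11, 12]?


[0:5]: 32
[1:6]: 51
[2:7]: 55
[3:8]: 68
[4:9]: 75
[5:10]: 73
[6:11]: 65

Max: 75 at [4:9]


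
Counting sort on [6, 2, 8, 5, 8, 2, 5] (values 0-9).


Input: [6, 2, 8, 5, 8, 2, 5]
Counts: [0, 0, 2, 0, 0, 2, 1, 0, 2, 0]

Sorted: [2, 2, 5, 5, 6, 8, 8]


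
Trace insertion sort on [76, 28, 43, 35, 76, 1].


Initial: [76, 28, 43, 35, 76, 1]
Insert 28: [28, 76, 43, 35, 76, 1]
Insert 43: [28, 43, 76, 35, 76, 1]
Insert 35: [28, 35, 43, 76, 76, 1]
Insert 76: [28, 35, 43, 76, 76, 1]
Insert 1: [1, 28, 35, 43, 76, 76]

Sorted: [1, 28, 35, 43, 76, 76]


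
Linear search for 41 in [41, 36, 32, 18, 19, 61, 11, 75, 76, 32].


i=0: 41==41 found!

Found at 0, 1 comps


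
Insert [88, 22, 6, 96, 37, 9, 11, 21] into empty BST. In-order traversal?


Insert 88: root
Insert 22: L from 88
Insert 6: L from 88 -> L from 22
Insert 96: R from 88
Insert 37: L from 88 -> R from 22
Insert 9: L from 88 -> L from 22 -> R from 6
Insert 11: L from 88 -> L from 22 -> R from 6 -> R from 9
Insert 21: L from 88 -> L from 22 -> R from 6 -> R from 9 -> R from 11

In-order: [6, 9, 11, 21, 22, 37, 88, 96]


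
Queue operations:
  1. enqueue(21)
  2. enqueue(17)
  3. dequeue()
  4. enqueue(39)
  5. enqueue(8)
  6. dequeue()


enqueue(21) -> [21]
enqueue(17) -> [21, 17]
dequeue()->21, [17]
enqueue(39) -> [17, 39]
enqueue(8) -> [17, 39, 8]
dequeue()->17, [39, 8]

Final queue: [39, 8]


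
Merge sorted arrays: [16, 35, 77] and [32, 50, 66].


Take 16 from A
Take 32 from B
Take 35 from A
Take 50 from B
Take 66 from B

Merged: [16, 32, 35, 50, 66, 77]


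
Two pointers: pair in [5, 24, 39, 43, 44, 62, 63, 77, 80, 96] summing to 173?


lo=0(5)+hi=9(96)=101
lo=1(24)+hi=9(96)=120
lo=2(39)+hi=9(96)=135
lo=3(43)+hi=9(96)=139
lo=4(44)+hi=9(96)=140
lo=5(62)+hi=9(96)=158
lo=6(63)+hi=9(96)=159
lo=7(77)+hi=9(96)=173

Yes: 77+96=173


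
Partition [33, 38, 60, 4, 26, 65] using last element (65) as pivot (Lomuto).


Pivot: 65
  33 <= 65: advance i (no swap)
  38 <= 65: advance i (no swap)
  60 <= 65: advance i (no swap)
  4 <= 65: advance i (no swap)
  26 <= 65: advance i (no swap)
Place pivot at 5: [33, 38, 60, 4, 26, 65]

Partitioned: [33, 38, 60, 4, 26, 65]


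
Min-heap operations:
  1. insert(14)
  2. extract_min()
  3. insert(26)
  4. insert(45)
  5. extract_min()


insert(14) -> [14]
extract_min()->14, []
insert(26) -> [26]
insert(45) -> [26, 45]
extract_min()->26, [45]

Final heap: [45]


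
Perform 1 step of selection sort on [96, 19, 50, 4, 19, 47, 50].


Initial: [96, 19, 50, 4, 19, 47, 50]
Step 1: min=4 at 3
  Swap: [4, 19, 50, 96, 19, 47, 50]

After 1 step: [4, 19, 50, 96, 19, 47, 50]


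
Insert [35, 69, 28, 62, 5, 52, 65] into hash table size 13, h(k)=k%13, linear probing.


Insert 35: h=9 -> slot 9
Insert 69: h=4 -> slot 4
Insert 28: h=2 -> slot 2
Insert 62: h=10 -> slot 10
Insert 5: h=5 -> slot 5
Insert 52: h=0 -> slot 0
Insert 65: h=0, 1 probes -> slot 1

Table: [52, 65, 28, None, 69, 5, None, None, None, 35, 62, None, None]


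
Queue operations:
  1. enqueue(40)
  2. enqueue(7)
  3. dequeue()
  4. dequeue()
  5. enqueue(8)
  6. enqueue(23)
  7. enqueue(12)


enqueue(40) -> [40]
enqueue(7) -> [40, 7]
dequeue()->40, [7]
dequeue()->7, []
enqueue(8) -> [8]
enqueue(23) -> [8, 23]
enqueue(12) -> [8, 23, 12]

Final queue: [8, 23, 12]


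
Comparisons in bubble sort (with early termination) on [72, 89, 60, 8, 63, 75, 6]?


Algorithm: bubble sort (with early termination)
Input: [72, 89, 60, 8, 63, 75, 6]
Sorted: [6, 8, 60, 63, 72, 75, 89]

21


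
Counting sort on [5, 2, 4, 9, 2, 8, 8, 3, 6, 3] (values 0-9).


Input: [5, 2, 4, 9, 2, 8, 8, 3, 6, 3]
Counts: [0, 0, 2, 2, 1, 1, 1, 0, 2, 1]

Sorted: [2, 2, 3, 3, 4, 5, 6, 8, 8, 9]


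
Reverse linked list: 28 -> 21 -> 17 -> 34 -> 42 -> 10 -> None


Step 1: curr=28, set curr.next=prev(None) | reversed so far: 28
Step 2: curr=21, set curr.next=prev(28) | reversed so far: 21 -> 28
Step 3: curr=17, set curr.next=prev(21) | reversed so far: 17 -> 21 -> 28
Step 4: curr=34, set curr.next=prev(17) | reversed so far: 34 -> 17 -> 21 -> 28
Step 5: curr=42, set curr.next=prev(34) | reversed so far: 42 -> 34 -> 17 -> 21 -> 28
Step 6: curr=10, set curr.next=prev(42) | reversed so far: 10 -> 42 -> 34 -> 17 -> 21 -> 28

10 -> 42 -> 34 -> 17 -> 21 -> 28 -> None


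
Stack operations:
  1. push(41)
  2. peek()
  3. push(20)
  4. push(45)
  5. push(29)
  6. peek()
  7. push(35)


push(41) -> [41]
peek()->41
push(20) -> [41, 20]
push(45) -> [41, 20, 45]
push(29) -> [41, 20, 45, 29]
peek()->29
push(35) -> [41, 20, 45, 29, 35]

Final stack: [41, 20, 45, 29, 35]


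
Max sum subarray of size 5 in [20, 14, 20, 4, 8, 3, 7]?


[0:5]: 66
[1:6]: 49
[2:7]: 42

Max: 66 at [0:5]


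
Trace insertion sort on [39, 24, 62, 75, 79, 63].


Initial: [39, 24, 62, 75, 79, 63]
Insert 24: [24, 39, 62, 75, 79, 63]
Insert 62: [24, 39, 62, 75, 79, 63]
Insert 75: [24, 39, 62, 75, 79, 63]
Insert 79: [24, 39, 62, 75, 79, 63]
Insert 63: [24, 39, 62, 63, 75, 79]

Sorted: [24, 39, 62, 63, 75, 79]


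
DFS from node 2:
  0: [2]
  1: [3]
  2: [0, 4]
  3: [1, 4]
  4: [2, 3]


Visit 2, push [4, 0]
Visit 0, push []
Visit 4, push [3]
Visit 3, push [1]
Visit 1, push []

DFS order: [2, 0, 4, 3, 1]


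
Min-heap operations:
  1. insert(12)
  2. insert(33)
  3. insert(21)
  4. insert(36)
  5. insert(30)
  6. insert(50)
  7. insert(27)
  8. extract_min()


insert(12) -> [12]
insert(33) -> [12, 33]
insert(21) -> [12, 33, 21]
insert(36) -> [12, 33, 21, 36]
insert(30) -> [12, 30, 21, 36, 33]
insert(50) -> [12, 30, 21, 36, 33, 50]
insert(27) -> [12, 30, 21, 36, 33, 50, 27]
extract_min()->12, [21, 30, 27, 36, 33, 50]

Final heap: [21, 30, 27, 36, 33, 50]


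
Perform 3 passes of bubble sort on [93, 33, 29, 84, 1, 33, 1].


Initial: [93, 33, 29, 84, 1, 33, 1]
Pass 1: [33, 29, 84, 1, 33, 1, 93] (6 swaps)
Pass 2: [29, 33, 1, 33, 1, 84, 93] (4 swaps)
Pass 3: [29, 1, 33, 1, 33, 84, 93] (2 swaps)

After 3 passes: [29, 1, 33, 1, 33, 84, 93]


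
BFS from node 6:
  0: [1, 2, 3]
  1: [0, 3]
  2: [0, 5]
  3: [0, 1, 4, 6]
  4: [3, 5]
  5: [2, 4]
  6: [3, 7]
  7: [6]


Visit 6, enqueue [3, 7]
Visit 3, enqueue [0, 1, 4]
Visit 7, enqueue []
Visit 0, enqueue [2]
Visit 1, enqueue []
Visit 4, enqueue [5]
Visit 2, enqueue []
Visit 5, enqueue []

BFS order: [6, 3, 7, 0, 1, 4, 2, 5]


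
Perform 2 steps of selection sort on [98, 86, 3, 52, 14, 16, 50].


Initial: [98, 86, 3, 52, 14, 16, 50]
Step 1: min=3 at 2
  Swap: [3, 86, 98, 52, 14, 16, 50]
Step 2: min=14 at 4
  Swap: [3, 14, 98, 52, 86, 16, 50]

After 2 steps: [3, 14, 98, 52, 86, 16, 50]


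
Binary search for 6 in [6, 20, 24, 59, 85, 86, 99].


Step 1: lo=0, hi=6, mid=3, val=59
Step 2: lo=0, hi=2, mid=1, val=20
Step 3: lo=0, hi=0, mid=0, val=6

Found at index 0


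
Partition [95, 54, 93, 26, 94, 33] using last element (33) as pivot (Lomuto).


Pivot: 33
  26 <= 33: swap -> [26, 54, 93, 95, 94, 33]
Place pivot at 1: [26, 33, 93, 95, 94, 54]

Partitioned: [26, 33, 93, 95, 94, 54]


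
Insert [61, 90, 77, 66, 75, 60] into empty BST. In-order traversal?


Insert 61: root
Insert 90: R from 61
Insert 77: R from 61 -> L from 90
Insert 66: R from 61 -> L from 90 -> L from 77
Insert 75: R from 61 -> L from 90 -> L from 77 -> R from 66
Insert 60: L from 61

In-order: [60, 61, 66, 75, 77, 90]


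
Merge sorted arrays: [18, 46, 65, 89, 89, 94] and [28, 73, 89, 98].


Take 18 from A
Take 28 from B
Take 46 from A
Take 65 from A
Take 73 from B
Take 89 from A
Take 89 from A
Take 89 from B
Take 94 from A

Merged: [18, 28, 46, 65, 73, 89, 89, 89, 94, 98]


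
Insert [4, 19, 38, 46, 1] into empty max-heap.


Insert 4: [4]
Insert 19: [19, 4]
Insert 38: [38, 4, 19]
Insert 46: [46, 38, 19, 4]
Insert 1: [46, 38, 19, 4, 1]

Final heap: [46, 38, 19, 4, 1]


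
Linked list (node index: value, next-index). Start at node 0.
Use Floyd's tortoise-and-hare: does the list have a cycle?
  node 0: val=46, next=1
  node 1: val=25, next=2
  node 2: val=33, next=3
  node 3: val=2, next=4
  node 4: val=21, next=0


Floyd's tortoise (slow, +1) and hare (fast, +2):
  init: slow=0, fast=0
  step 1: slow=1, fast=2
  step 2: slow=2, fast=4
  step 3: slow=3, fast=1
  step 4: slow=4, fast=3
  step 5: slow=0, fast=0
  slow == fast at node 0: cycle detected

Cycle: yes


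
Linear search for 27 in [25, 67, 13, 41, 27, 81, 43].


i=0: 25!=27
i=1: 67!=27
i=2: 13!=27
i=3: 41!=27
i=4: 27==27 found!

Found at 4, 5 comps


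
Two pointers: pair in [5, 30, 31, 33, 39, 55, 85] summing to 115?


lo=0(5)+hi=6(85)=90
lo=1(30)+hi=6(85)=115

Yes: 30+85=115


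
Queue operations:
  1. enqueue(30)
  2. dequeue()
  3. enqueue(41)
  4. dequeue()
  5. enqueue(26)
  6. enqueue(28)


enqueue(30) -> [30]
dequeue()->30, []
enqueue(41) -> [41]
dequeue()->41, []
enqueue(26) -> [26]
enqueue(28) -> [26, 28]

Final queue: [26, 28]


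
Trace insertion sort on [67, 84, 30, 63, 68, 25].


Initial: [67, 84, 30, 63, 68, 25]
Insert 84: [67, 84, 30, 63, 68, 25]
Insert 30: [30, 67, 84, 63, 68, 25]
Insert 63: [30, 63, 67, 84, 68, 25]
Insert 68: [30, 63, 67, 68, 84, 25]
Insert 25: [25, 30, 63, 67, 68, 84]

Sorted: [25, 30, 63, 67, 68, 84]


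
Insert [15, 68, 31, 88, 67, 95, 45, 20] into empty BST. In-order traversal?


Insert 15: root
Insert 68: R from 15
Insert 31: R from 15 -> L from 68
Insert 88: R from 15 -> R from 68
Insert 67: R from 15 -> L from 68 -> R from 31
Insert 95: R from 15 -> R from 68 -> R from 88
Insert 45: R from 15 -> L from 68 -> R from 31 -> L from 67
Insert 20: R from 15 -> L from 68 -> L from 31

In-order: [15, 20, 31, 45, 67, 68, 88, 95]


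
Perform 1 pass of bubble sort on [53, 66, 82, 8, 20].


Initial: [53, 66, 82, 8, 20]
Pass 1: [53, 66, 8, 20, 82] (2 swaps)

After 1 pass: [53, 66, 8, 20, 82]


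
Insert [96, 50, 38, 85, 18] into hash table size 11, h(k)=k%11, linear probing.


Insert 96: h=8 -> slot 8
Insert 50: h=6 -> slot 6
Insert 38: h=5 -> slot 5
Insert 85: h=8, 1 probes -> slot 9
Insert 18: h=7 -> slot 7

Table: [None, None, None, None, None, 38, 50, 18, 96, 85, None]


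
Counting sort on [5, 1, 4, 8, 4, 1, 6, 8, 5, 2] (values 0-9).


Input: [5, 1, 4, 8, 4, 1, 6, 8, 5, 2]
Counts: [0, 2, 1, 0, 2, 2, 1, 0, 2, 0]

Sorted: [1, 1, 2, 4, 4, 5, 5, 6, 8, 8]


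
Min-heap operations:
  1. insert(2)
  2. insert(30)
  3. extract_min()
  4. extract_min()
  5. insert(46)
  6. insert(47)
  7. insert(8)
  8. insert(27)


insert(2) -> [2]
insert(30) -> [2, 30]
extract_min()->2, [30]
extract_min()->30, []
insert(46) -> [46]
insert(47) -> [46, 47]
insert(8) -> [8, 47, 46]
insert(27) -> [8, 27, 46, 47]

Final heap: [8, 27, 46, 47]


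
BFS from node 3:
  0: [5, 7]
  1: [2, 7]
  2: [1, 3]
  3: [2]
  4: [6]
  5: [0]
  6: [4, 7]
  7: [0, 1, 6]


Visit 3, enqueue [2]
Visit 2, enqueue [1]
Visit 1, enqueue [7]
Visit 7, enqueue [0, 6]
Visit 0, enqueue [5]
Visit 6, enqueue [4]
Visit 5, enqueue []
Visit 4, enqueue []

BFS order: [3, 2, 1, 7, 0, 6, 5, 4]


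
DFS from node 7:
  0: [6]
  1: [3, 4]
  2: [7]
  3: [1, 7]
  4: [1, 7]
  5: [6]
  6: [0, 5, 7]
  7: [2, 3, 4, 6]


Visit 7, push [6, 4, 3, 2]
Visit 2, push []
Visit 3, push [1]
Visit 1, push [4]
Visit 4, push []
Visit 6, push [5, 0]
Visit 0, push []
Visit 5, push []

DFS order: [7, 2, 3, 1, 4, 6, 0, 5]


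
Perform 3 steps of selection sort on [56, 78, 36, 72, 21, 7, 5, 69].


Initial: [56, 78, 36, 72, 21, 7, 5, 69]
Step 1: min=5 at 6
  Swap: [5, 78, 36, 72, 21, 7, 56, 69]
Step 2: min=7 at 5
  Swap: [5, 7, 36, 72, 21, 78, 56, 69]
Step 3: min=21 at 4
  Swap: [5, 7, 21, 72, 36, 78, 56, 69]

After 3 steps: [5, 7, 21, 72, 36, 78, 56, 69]


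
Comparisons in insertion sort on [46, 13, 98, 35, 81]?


Algorithm: insertion sort
Input: [46, 13, 98, 35, 81]
Sorted: [13, 35, 46, 81, 98]

7


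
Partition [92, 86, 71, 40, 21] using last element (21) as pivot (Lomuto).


Pivot: 21
Place pivot at 0: [21, 86, 71, 40, 92]

Partitioned: [21, 86, 71, 40, 92]


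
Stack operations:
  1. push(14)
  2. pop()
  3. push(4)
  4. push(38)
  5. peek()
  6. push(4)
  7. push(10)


push(14) -> [14]
pop()->14, []
push(4) -> [4]
push(38) -> [4, 38]
peek()->38
push(4) -> [4, 38, 4]
push(10) -> [4, 38, 4, 10]

Final stack: [4, 38, 4, 10]


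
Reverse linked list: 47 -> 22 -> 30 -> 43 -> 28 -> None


Step 1: curr=47, set curr.next=prev(None) | reversed so far: 47
Step 2: curr=22, set curr.next=prev(47) | reversed so far: 22 -> 47
Step 3: curr=30, set curr.next=prev(22) | reversed so far: 30 -> 22 -> 47
Step 4: curr=43, set curr.next=prev(30) | reversed so far: 43 -> 30 -> 22 -> 47
Step 5: curr=28, set curr.next=prev(43) | reversed so far: 28 -> 43 -> 30 -> 22 -> 47

28 -> 43 -> 30 -> 22 -> 47 -> None


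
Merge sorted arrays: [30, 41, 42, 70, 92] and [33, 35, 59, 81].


Take 30 from A
Take 33 from B
Take 35 from B
Take 41 from A
Take 42 from A
Take 59 from B
Take 70 from A
Take 81 from B

Merged: [30, 33, 35, 41, 42, 59, 70, 81, 92]


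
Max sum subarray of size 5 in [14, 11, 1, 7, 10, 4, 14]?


[0:5]: 43
[1:6]: 33
[2:7]: 36

Max: 43 at [0:5]


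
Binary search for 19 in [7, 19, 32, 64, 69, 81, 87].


Step 1: lo=0, hi=6, mid=3, val=64
Step 2: lo=0, hi=2, mid=1, val=19

Found at index 1


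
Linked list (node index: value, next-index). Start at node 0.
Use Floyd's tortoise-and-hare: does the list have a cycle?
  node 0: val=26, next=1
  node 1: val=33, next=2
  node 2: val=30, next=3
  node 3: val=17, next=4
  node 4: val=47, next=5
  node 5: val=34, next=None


Floyd's tortoise (slow, +1) and hare (fast, +2):
  init: slow=0, fast=0
  step 1: slow=1, fast=2
  step 2: slow=2, fast=4
  step 3: fast 4->5->None, no cycle

Cycle: no


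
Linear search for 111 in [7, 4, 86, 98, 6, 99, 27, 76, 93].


i=0: 7!=111
i=1: 4!=111
i=2: 86!=111
i=3: 98!=111
i=4: 6!=111
i=5: 99!=111
i=6: 27!=111
i=7: 76!=111
i=8: 93!=111

Not found, 9 comps


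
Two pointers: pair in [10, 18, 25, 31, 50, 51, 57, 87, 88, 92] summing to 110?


lo=0(10)+hi=9(92)=102
lo=1(18)+hi=9(92)=110

Yes: 18+92=110


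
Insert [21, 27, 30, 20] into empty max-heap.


Insert 21: [21]
Insert 27: [27, 21]
Insert 30: [30, 21, 27]
Insert 20: [30, 21, 27, 20]

Final heap: [30, 21, 27, 20]


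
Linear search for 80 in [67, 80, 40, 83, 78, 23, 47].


i=0: 67!=80
i=1: 80==80 found!

Found at 1, 2 comps


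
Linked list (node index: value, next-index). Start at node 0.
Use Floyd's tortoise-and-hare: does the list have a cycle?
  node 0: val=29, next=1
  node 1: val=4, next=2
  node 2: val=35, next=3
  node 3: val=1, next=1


Floyd's tortoise (slow, +1) and hare (fast, +2):
  init: slow=0, fast=0
  step 1: slow=1, fast=2
  step 2: slow=2, fast=1
  step 3: slow=3, fast=3
  slow == fast at node 3: cycle detected

Cycle: yes


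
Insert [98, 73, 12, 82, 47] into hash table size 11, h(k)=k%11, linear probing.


Insert 98: h=10 -> slot 10
Insert 73: h=7 -> slot 7
Insert 12: h=1 -> slot 1
Insert 82: h=5 -> slot 5
Insert 47: h=3 -> slot 3

Table: [None, 12, None, 47, None, 82, None, 73, None, None, 98]


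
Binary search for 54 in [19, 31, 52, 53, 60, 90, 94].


Step 1: lo=0, hi=6, mid=3, val=53
Step 2: lo=4, hi=6, mid=5, val=90
Step 3: lo=4, hi=4, mid=4, val=60

Not found


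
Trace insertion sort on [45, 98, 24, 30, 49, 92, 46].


Initial: [45, 98, 24, 30, 49, 92, 46]
Insert 98: [45, 98, 24, 30, 49, 92, 46]
Insert 24: [24, 45, 98, 30, 49, 92, 46]
Insert 30: [24, 30, 45, 98, 49, 92, 46]
Insert 49: [24, 30, 45, 49, 98, 92, 46]
Insert 92: [24, 30, 45, 49, 92, 98, 46]
Insert 46: [24, 30, 45, 46, 49, 92, 98]

Sorted: [24, 30, 45, 46, 49, 92, 98]


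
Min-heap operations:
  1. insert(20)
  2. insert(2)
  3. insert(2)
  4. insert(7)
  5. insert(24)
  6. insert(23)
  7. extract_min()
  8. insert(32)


insert(20) -> [20]
insert(2) -> [2, 20]
insert(2) -> [2, 20, 2]
insert(7) -> [2, 7, 2, 20]
insert(24) -> [2, 7, 2, 20, 24]
insert(23) -> [2, 7, 2, 20, 24, 23]
extract_min()->2, [2, 7, 23, 20, 24]
insert(32) -> [2, 7, 23, 20, 24, 32]

Final heap: [2, 7, 23, 20, 24, 32]


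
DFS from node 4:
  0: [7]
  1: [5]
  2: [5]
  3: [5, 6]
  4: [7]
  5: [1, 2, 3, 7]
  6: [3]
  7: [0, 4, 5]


Visit 4, push [7]
Visit 7, push [5, 0]
Visit 0, push []
Visit 5, push [3, 2, 1]
Visit 1, push []
Visit 2, push []
Visit 3, push [6]
Visit 6, push []

DFS order: [4, 7, 0, 5, 1, 2, 3, 6]


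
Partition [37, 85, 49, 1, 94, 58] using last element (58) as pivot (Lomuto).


Pivot: 58
  37 <= 58: advance i (no swap)
  49 <= 58: swap -> [37, 49, 85, 1, 94, 58]
  1 <= 58: swap -> [37, 49, 1, 85, 94, 58]
Place pivot at 3: [37, 49, 1, 58, 94, 85]

Partitioned: [37, 49, 1, 58, 94, 85]


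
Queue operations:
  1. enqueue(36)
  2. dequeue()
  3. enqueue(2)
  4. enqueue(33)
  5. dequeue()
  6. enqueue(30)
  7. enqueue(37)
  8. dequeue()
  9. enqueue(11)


enqueue(36) -> [36]
dequeue()->36, []
enqueue(2) -> [2]
enqueue(33) -> [2, 33]
dequeue()->2, [33]
enqueue(30) -> [33, 30]
enqueue(37) -> [33, 30, 37]
dequeue()->33, [30, 37]
enqueue(11) -> [30, 37, 11]

Final queue: [30, 37, 11]


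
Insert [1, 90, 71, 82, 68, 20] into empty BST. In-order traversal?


Insert 1: root
Insert 90: R from 1
Insert 71: R from 1 -> L from 90
Insert 82: R from 1 -> L from 90 -> R from 71
Insert 68: R from 1 -> L from 90 -> L from 71
Insert 20: R from 1 -> L from 90 -> L from 71 -> L from 68

In-order: [1, 20, 68, 71, 82, 90]


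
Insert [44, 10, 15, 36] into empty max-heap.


Insert 44: [44]
Insert 10: [44, 10]
Insert 15: [44, 10, 15]
Insert 36: [44, 36, 15, 10]

Final heap: [44, 36, 15, 10]


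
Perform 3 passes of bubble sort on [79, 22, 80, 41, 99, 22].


Initial: [79, 22, 80, 41, 99, 22]
Pass 1: [22, 79, 41, 80, 22, 99] (3 swaps)
Pass 2: [22, 41, 79, 22, 80, 99] (2 swaps)
Pass 3: [22, 41, 22, 79, 80, 99] (1 swaps)

After 3 passes: [22, 41, 22, 79, 80, 99]


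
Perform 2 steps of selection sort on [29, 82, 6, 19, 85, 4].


Initial: [29, 82, 6, 19, 85, 4]
Step 1: min=4 at 5
  Swap: [4, 82, 6, 19, 85, 29]
Step 2: min=6 at 2
  Swap: [4, 6, 82, 19, 85, 29]

After 2 steps: [4, 6, 82, 19, 85, 29]


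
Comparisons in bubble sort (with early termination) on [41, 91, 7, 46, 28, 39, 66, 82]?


Algorithm: bubble sort (with early termination)
Input: [41, 91, 7, 46, 28, 39, 66, 82]
Sorted: [7, 28, 39, 41, 46, 66, 82, 91]

22


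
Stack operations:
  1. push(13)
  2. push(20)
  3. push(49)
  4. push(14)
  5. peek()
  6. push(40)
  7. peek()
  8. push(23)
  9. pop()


push(13) -> [13]
push(20) -> [13, 20]
push(49) -> [13, 20, 49]
push(14) -> [13, 20, 49, 14]
peek()->14
push(40) -> [13, 20, 49, 14, 40]
peek()->40
push(23) -> [13, 20, 49, 14, 40, 23]
pop()->23, [13, 20, 49, 14, 40]

Final stack: [13, 20, 49, 14, 40]


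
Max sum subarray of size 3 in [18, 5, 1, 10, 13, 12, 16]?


[0:3]: 24
[1:4]: 16
[2:5]: 24
[3:6]: 35
[4:7]: 41

Max: 41 at [4:7]


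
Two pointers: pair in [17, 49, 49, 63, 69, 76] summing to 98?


lo=0(17)+hi=5(76)=93
lo=1(49)+hi=5(76)=125
lo=1(49)+hi=4(69)=118
lo=1(49)+hi=3(63)=112
lo=1(49)+hi=2(49)=98

Yes: 49+49=98


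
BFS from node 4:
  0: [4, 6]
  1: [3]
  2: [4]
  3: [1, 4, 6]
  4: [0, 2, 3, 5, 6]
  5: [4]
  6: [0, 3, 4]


Visit 4, enqueue [0, 2, 3, 5, 6]
Visit 0, enqueue []
Visit 2, enqueue []
Visit 3, enqueue [1]
Visit 5, enqueue []
Visit 6, enqueue []
Visit 1, enqueue []

BFS order: [4, 0, 2, 3, 5, 6, 1]


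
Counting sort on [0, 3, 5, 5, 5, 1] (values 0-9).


Input: [0, 3, 5, 5, 5, 1]
Counts: [1, 1, 0, 1, 0, 3, 0, 0, 0, 0]

Sorted: [0, 1, 3, 5, 5, 5]


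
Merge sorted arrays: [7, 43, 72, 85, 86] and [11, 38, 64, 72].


Take 7 from A
Take 11 from B
Take 38 from B
Take 43 from A
Take 64 from B
Take 72 from A
Take 72 from B

Merged: [7, 11, 38, 43, 64, 72, 72, 85, 86]


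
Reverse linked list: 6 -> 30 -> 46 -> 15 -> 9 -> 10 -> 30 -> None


Step 1: curr=6, set curr.next=prev(None) | reversed so far: 6
Step 2: curr=30, set curr.next=prev(6) | reversed so far: 30 -> 6
Step 3: curr=46, set curr.next=prev(30) | reversed so far: 46 -> 30 -> 6
Step 4: curr=15, set curr.next=prev(46) | reversed so far: 15 -> 46 -> 30 -> 6
Step 5: curr=9, set curr.next=prev(15) | reversed so far: 9 -> 15 -> 46 -> 30 -> 6
Step 6: curr=10, set curr.next=prev(9) | reversed so far: 10 -> 9 -> 15 -> 46 -> 30 -> 6
Step 7: curr=30, set curr.next=prev(10) | reversed so far: 30 -> 10 -> 9 -> 15 -> 46 -> 30 -> 6

30 -> 10 -> 9 -> 15 -> 46 -> 30 -> 6 -> None


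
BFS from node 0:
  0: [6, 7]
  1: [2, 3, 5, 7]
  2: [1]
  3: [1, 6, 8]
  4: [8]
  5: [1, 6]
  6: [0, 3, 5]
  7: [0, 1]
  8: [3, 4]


Visit 0, enqueue [6, 7]
Visit 6, enqueue [3, 5]
Visit 7, enqueue [1]
Visit 3, enqueue [8]
Visit 5, enqueue []
Visit 1, enqueue [2]
Visit 8, enqueue [4]
Visit 2, enqueue []
Visit 4, enqueue []

BFS order: [0, 6, 7, 3, 5, 1, 8, 2, 4]


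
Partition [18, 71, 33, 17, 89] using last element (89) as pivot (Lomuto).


Pivot: 89
  18 <= 89: advance i (no swap)
  71 <= 89: advance i (no swap)
  33 <= 89: advance i (no swap)
  17 <= 89: advance i (no swap)
Place pivot at 4: [18, 71, 33, 17, 89]

Partitioned: [18, 71, 33, 17, 89]


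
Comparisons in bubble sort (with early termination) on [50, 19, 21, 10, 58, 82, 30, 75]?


Algorithm: bubble sort (with early termination)
Input: [50, 19, 21, 10, 58, 82, 30, 75]
Sorted: [10, 19, 21, 30, 50, 58, 75, 82]

22


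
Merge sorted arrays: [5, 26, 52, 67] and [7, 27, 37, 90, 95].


Take 5 from A
Take 7 from B
Take 26 from A
Take 27 from B
Take 37 from B
Take 52 from A
Take 67 from A

Merged: [5, 7, 26, 27, 37, 52, 67, 90, 95]


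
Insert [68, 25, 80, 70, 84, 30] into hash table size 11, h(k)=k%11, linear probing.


Insert 68: h=2 -> slot 2
Insert 25: h=3 -> slot 3
Insert 80: h=3, 1 probes -> slot 4
Insert 70: h=4, 1 probes -> slot 5
Insert 84: h=7 -> slot 7
Insert 30: h=8 -> slot 8

Table: [None, None, 68, 25, 80, 70, None, 84, 30, None, None]


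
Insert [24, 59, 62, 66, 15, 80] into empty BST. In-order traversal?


Insert 24: root
Insert 59: R from 24
Insert 62: R from 24 -> R from 59
Insert 66: R from 24 -> R from 59 -> R from 62
Insert 15: L from 24
Insert 80: R from 24 -> R from 59 -> R from 62 -> R from 66

In-order: [15, 24, 59, 62, 66, 80]


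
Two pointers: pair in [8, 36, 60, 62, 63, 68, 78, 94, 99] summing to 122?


lo=0(8)+hi=8(99)=107
lo=1(36)+hi=8(99)=135
lo=1(36)+hi=7(94)=130
lo=1(36)+hi=6(78)=114
lo=2(60)+hi=6(78)=138
lo=2(60)+hi=5(68)=128
lo=2(60)+hi=4(63)=123
lo=2(60)+hi=3(62)=122

Yes: 60+62=122


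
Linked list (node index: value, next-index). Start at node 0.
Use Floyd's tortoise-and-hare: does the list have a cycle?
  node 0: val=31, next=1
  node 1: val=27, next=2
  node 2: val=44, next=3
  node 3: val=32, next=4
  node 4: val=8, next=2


Floyd's tortoise (slow, +1) and hare (fast, +2):
  init: slow=0, fast=0
  step 1: slow=1, fast=2
  step 2: slow=2, fast=4
  step 3: slow=3, fast=3
  slow == fast at node 3: cycle detected

Cycle: yes


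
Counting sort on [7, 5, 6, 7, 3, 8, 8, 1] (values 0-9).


Input: [7, 5, 6, 7, 3, 8, 8, 1]
Counts: [0, 1, 0, 1, 0, 1, 1, 2, 2, 0]

Sorted: [1, 3, 5, 6, 7, 7, 8, 8]


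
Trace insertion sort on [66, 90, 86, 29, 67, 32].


Initial: [66, 90, 86, 29, 67, 32]
Insert 90: [66, 90, 86, 29, 67, 32]
Insert 86: [66, 86, 90, 29, 67, 32]
Insert 29: [29, 66, 86, 90, 67, 32]
Insert 67: [29, 66, 67, 86, 90, 32]
Insert 32: [29, 32, 66, 67, 86, 90]

Sorted: [29, 32, 66, 67, 86, 90]


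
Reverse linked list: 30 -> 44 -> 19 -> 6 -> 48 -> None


Step 1: curr=30, set curr.next=prev(None) | reversed so far: 30
Step 2: curr=44, set curr.next=prev(30) | reversed so far: 44 -> 30
Step 3: curr=19, set curr.next=prev(44) | reversed so far: 19 -> 44 -> 30
Step 4: curr=6, set curr.next=prev(19) | reversed so far: 6 -> 19 -> 44 -> 30
Step 5: curr=48, set curr.next=prev(6) | reversed so far: 48 -> 6 -> 19 -> 44 -> 30

48 -> 6 -> 19 -> 44 -> 30 -> None


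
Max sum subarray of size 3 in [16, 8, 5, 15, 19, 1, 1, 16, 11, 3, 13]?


[0:3]: 29
[1:4]: 28
[2:5]: 39
[3:6]: 35
[4:7]: 21
[5:8]: 18
[6:9]: 28
[7:10]: 30
[8:11]: 27

Max: 39 at [2:5]


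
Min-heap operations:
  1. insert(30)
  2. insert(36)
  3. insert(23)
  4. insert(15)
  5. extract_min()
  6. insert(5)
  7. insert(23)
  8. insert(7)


insert(30) -> [30]
insert(36) -> [30, 36]
insert(23) -> [23, 36, 30]
insert(15) -> [15, 23, 30, 36]
extract_min()->15, [23, 36, 30]
insert(5) -> [5, 23, 30, 36]
insert(23) -> [5, 23, 30, 36, 23]
insert(7) -> [5, 23, 7, 36, 23, 30]

Final heap: [5, 23, 7, 36, 23, 30]


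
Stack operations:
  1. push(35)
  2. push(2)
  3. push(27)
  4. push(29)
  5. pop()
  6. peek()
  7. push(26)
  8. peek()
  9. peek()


push(35) -> [35]
push(2) -> [35, 2]
push(27) -> [35, 2, 27]
push(29) -> [35, 2, 27, 29]
pop()->29, [35, 2, 27]
peek()->27
push(26) -> [35, 2, 27, 26]
peek()->26
peek()->26

Final stack: [35, 2, 27, 26]


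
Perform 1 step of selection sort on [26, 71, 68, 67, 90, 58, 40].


Initial: [26, 71, 68, 67, 90, 58, 40]
Step 1: min=26 at 0
  Swap: [26, 71, 68, 67, 90, 58, 40]

After 1 step: [26, 71, 68, 67, 90, 58, 40]
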